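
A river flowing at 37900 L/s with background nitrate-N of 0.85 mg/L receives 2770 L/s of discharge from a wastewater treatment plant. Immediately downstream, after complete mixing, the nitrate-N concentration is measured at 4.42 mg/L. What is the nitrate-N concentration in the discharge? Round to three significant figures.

Mass balance: 37900·0.8500 + 2770·Cₑ = 40670·4.420
→ Cₑ = (40670·4.420 − 37900·0.8500) / 2770 = 53.27 mg/L.

53.3 mg/L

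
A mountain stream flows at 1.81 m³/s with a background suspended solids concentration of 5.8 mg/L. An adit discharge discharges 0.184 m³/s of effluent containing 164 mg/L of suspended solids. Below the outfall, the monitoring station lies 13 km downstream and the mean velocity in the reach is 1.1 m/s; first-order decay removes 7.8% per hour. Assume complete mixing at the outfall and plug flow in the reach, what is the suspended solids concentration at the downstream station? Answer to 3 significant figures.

After mixing, C = (1.810·5.800 + 0.1840·164.0) / 1.994 = 40.67/1.994 = 20.40 mg/L.
Travel time t = 13·1000 / 1.1 = 11820 s = 3.283 h.
7.8%/h lost → k = −ln(1 − 0.078) = 0.08121 h⁻¹.
After decay, C = 20.40 × e^(−kt) = 20.40 × 0.7660 = 15.62 mg/L.

15.6 mg/L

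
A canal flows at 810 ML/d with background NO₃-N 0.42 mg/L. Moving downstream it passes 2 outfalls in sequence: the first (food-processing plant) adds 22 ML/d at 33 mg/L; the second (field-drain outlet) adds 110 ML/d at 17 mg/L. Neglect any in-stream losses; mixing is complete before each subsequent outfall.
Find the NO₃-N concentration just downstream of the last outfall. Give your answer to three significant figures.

3.12 mg/L

After outfall 1: Q = 810.0 + 22.00 = 832.0 ML/d; C = (810.0·0.4200 + 22.00·33.00)/832.0 = 1.281 mg/L.
After outfall 2: Q = 832.0 + 110.0 = 942.0 ML/d; C = (832.0·1.281 + 110.0·17.00)/942.0 = 3.117 mg/L.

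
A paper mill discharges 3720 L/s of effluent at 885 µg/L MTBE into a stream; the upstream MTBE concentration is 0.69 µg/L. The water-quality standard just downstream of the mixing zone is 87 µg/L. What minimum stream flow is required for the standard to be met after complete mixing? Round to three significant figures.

Set C_mix = 87: (Q·0.6900 + 3720·885.0) / (Q + 3720) = 87
→ Q = 3720·(885.0 − 87)/(87 − 0.6900) = 34390 L/s.

34400 L/s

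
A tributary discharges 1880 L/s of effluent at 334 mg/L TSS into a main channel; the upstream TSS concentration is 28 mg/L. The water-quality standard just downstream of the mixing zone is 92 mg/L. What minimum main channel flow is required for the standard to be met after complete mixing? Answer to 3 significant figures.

Set C_mix = 92: (Q·28.00 + 1880·334.0) / (Q + 1880) = 92
→ Q = 1880·(334.0 − 92)/(92 − 28.00) = 7109 L/s.

7110 L/s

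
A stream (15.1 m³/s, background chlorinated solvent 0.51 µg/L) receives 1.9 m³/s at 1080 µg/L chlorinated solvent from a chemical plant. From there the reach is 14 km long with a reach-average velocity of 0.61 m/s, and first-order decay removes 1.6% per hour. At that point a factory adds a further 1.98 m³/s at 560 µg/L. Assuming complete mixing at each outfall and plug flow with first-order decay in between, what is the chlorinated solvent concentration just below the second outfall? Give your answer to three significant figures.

Mass balance: C = (15.10·0.5100 + 1.900·1080) / 17.00 = 2060/17.00 = 121.2 µg/L; combined flow 17.00 m³/s.
Travel time t = 14·1000 / 0.61 = 22950 s = 6.375 h.
1.6%/h lost → k = −ln(1 − 0.016) = 0.01613 h⁻¹.
First-order decay: C = 121.2·exp(−k·t) = 121.2·0.9023 = 109.3 µg/L.
Second outfall: C = (17.00·109.3 + 1.980·560.0)/18.98 = 156.3 µg/L.

156 µg/L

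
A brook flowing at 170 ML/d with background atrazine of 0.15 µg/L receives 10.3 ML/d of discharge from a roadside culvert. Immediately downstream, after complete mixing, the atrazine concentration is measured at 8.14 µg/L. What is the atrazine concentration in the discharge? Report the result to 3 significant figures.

Mass balance: 170.0·0.1500 + 10.30·Cₑ = 180.3·8.140
→ Cₑ = (180.3·8.140 − 170.0·0.1500) / 10.30 = 140.0 µg/L.

140 µg/L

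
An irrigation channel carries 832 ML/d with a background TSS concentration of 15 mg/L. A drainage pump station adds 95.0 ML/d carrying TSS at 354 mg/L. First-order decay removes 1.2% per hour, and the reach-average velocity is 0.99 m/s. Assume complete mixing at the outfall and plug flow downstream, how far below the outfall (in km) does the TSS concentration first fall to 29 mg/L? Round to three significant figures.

Flow-weighted average: C = (832.0·15.00 + 95.00·354.0) / 927.0 = 46110/927.0 = 49.74 mg/L.
1.2%/h lost → k = −ln(1 − 0.012) = 0.01207 h⁻¹.
Set 49.74·exp(−k·t) = 29 → t = ln(49.74/29)/k = 160900 s = 44.69 h.
Distance = v·t = 0.99·160900 = 159300 m = 159.3 km.

159 km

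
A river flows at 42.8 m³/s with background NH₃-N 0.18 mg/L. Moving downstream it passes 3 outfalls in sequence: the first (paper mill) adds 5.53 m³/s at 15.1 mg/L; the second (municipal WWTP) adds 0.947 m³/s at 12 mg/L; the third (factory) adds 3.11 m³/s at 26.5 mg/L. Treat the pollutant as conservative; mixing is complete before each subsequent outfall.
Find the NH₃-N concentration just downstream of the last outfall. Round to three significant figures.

3.53 mg/L

After outfall 1: Q = 42.80 + 5.530 = 48.33 m³/s; C = (42.80·0.1800 + 5.530·15.10)/48.33 = 1.887 mg/L.
After outfall 2: Q = 48.33 + 0.9470 = 49.28 m³/s; C = (48.33·1.887 + 0.9470·12.00)/49.28 = 2.082 mg/L.
After outfall 3: Q = 49.28 + 3.110 = 52.39 m³/s; C = (49.28·2.082 + 3.110·26.50)/52.39 = 3.531 mg/L.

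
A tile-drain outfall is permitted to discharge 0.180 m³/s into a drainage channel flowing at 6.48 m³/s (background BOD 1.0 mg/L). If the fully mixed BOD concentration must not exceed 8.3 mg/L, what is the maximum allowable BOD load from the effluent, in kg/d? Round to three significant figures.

4220 kg/d

Mass balance at the limit: 6.480·1.000 + 0.1800·Cₑ = 6.660·8.3 → Cₑ = 271.1 mg/L.
Load = 0.1800 m³/s × 271.1 g/m³ × 86 400 s/d = 4216 kg/d.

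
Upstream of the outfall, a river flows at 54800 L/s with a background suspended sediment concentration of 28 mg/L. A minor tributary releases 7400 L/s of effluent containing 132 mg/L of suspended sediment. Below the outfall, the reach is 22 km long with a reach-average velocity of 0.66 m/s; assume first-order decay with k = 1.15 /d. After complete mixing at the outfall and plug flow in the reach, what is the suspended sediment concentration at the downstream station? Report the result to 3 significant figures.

25.9 mg/L

Mass balance: C = (54800·28.00 + 7400·132.0) / 62200 = 2511000/62200 = 40.37 mg/L.
Travel time t = 22·1000 / 0.66 = 33330 s = 9.259 h.
Decay over the reach: 40.37·exp(−kt) = 40.37·0.6417 = 25.91 mg/L.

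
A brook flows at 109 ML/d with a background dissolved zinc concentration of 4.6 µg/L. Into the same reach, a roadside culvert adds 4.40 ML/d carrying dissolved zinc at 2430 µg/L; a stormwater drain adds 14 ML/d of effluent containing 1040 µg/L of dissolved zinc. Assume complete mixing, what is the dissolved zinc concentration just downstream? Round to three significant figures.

Mixed concentration C = ΣQC/ΣQ = (109.0·4.600 + 4.400·2430 + 14.00·1040) / 127.4 = 25750/127.4 = 202.1 µg/L.

202 µg/L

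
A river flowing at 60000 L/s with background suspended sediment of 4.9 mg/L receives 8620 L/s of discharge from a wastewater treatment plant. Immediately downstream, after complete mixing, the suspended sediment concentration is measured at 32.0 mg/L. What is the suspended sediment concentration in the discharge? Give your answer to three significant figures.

Mass balance: 60000·4.900 + 8620·Cₑ = 68620·32.00
→ Cₑ = (68620·32.00 − 60000·4.900) / 8620 = 220.6 mg/L.

221 mg/L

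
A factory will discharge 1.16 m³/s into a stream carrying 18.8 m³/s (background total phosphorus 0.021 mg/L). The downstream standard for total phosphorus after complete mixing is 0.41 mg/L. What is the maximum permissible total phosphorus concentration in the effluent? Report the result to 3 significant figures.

At the limit, (Qr·Cr + Qe·Cₑ)/(Qr + Qe) = 0.41:
Cₑ = (19.96·0.41 − 18.80·0.02100) / 1.160 = 6.714 mg/L.

6.71 mg/L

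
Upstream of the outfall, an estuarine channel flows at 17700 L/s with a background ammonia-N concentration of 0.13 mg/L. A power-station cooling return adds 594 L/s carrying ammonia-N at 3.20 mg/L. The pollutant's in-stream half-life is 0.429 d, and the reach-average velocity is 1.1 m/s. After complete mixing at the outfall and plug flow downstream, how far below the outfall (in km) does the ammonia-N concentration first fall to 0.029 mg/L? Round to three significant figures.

122 km

Mixed concentration C = ΣQC/ΣQ = (17700·0.1300 + 594.0·3.200) / 18290 = 4202/18290 = 0.2297 mg/L.
Half-life 0.429 d → k = ln 2 / 0.429 = 1.616 d⁻¹.
Set 0.2297·exp(−k·t) = 0.029 → t = ln(0.2297/0.029)/k = 110700 s = 30.74 h.
Distance = v·t = 1.1·110700 = 121700 m = 121.7 km.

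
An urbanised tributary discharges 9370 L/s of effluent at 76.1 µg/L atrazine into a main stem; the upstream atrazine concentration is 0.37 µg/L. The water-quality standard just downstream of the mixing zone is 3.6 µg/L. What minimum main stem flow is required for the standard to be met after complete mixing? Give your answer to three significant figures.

210000 L/s

Set C_mix = 3.6: (Q·0.3700 + 9370·76.10) / (Q + 9370) = 3.6
→ Q = 9370·(76.10 − 3.6)/(3.6 − 0.3700) = 210300 L/s.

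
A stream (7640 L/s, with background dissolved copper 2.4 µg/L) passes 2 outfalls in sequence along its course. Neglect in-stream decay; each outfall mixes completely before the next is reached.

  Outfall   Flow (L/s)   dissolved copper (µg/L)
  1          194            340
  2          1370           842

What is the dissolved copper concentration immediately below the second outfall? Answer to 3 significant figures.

134 µg/L

Outfall 1: combined Q = 7834 L/s; C = (7640·2.400 + 194.0·340.0)/7834 = 10.76 µg/L.
Outfall 2: combined Q = 9204 L/s; C = (7834·10.76 + 1370·842.0)/9204 = 134.5 µg/L.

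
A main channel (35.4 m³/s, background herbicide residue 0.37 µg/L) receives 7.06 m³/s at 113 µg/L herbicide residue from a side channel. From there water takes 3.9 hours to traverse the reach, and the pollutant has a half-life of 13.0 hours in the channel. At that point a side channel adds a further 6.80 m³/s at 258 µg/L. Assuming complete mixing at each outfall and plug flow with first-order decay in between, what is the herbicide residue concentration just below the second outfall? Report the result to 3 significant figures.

Conservation of mass: C = (35.40·0.3700 + 7.060·113.0) / 42.46 = 810.9/42.46 = 19.10 µg/L; combined flow 42.46 m³/s.
Half-life 13.0 h → k = ln 2 / 13.0 = 0.05332 h⁻¹ = 1.280 d⁻¹.
After decay, C = 19.10 × e^(−kt) = 19.10 × 0.8123 = 15.51 µg/L.
Second outfall: C = (42.46·15.51 + 6.800·258.0)/49.26 = 48.99 µg/L.

49.0 µg/L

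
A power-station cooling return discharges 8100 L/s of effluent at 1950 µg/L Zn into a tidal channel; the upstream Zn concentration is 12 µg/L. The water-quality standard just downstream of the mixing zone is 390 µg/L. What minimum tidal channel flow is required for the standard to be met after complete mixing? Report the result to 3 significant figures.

Set C_mix = 390: (Q·12.00 + 8100·1950) / (Q + 8100) = 390
→ Q = 8100·(1950 − 390)/(390 − 12.00) = 33430 L/s.

33400 L/s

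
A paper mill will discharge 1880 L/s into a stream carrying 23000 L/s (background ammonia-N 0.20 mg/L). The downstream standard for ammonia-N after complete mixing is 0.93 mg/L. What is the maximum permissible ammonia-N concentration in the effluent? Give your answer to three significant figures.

At the limit, (Qr·Cr + Qe·Cₑ)/(Qr + Qe) = 0.93:
Cₑ = (24880·0.93 − 23000·0.2000) / 1880 = 9.861 mg/L.

9.86 mg/L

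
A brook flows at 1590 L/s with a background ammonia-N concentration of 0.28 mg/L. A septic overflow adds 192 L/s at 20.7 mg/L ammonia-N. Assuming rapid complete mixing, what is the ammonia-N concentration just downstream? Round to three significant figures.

After mixing, C = (1590·0.2800 + 192.0·20.70) / 1782 = 4420/1782 = 2.480 mg/L.

2.48 mg/L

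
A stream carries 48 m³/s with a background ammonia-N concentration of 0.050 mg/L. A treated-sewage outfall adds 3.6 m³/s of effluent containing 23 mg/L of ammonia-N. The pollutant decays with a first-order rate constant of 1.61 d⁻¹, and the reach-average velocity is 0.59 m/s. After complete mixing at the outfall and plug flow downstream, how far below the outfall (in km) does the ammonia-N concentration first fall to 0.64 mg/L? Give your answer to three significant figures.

Mixed concentration C = ΣQC/ΣQ = (48.00·0.05000 + 3.600·23.00) / 51.60 = 85.20/51.60 = 1.651 mg/L.
Set 1.651·exp(−k·t) = 0.64 → t = ln(1.651/0.64)/k = 50860 s = 14.13 h.
Distance = v·t = 0.59·50860 = 30010 m = 30.01 km.

30.0 km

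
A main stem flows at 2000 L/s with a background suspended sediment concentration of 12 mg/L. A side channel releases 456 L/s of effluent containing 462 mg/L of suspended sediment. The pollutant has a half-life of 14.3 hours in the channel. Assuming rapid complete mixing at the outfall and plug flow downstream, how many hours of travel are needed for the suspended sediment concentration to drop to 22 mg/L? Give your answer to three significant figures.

After mixing, C = (2000·12.00 + 456.0·462.0) / 2456 = 234700/2456 = 95.55 mg/L.
Half-life 14.3 h → k = ln 2 / 14.3 = 0.04847 h⁻¹ = 1.163 d⁻¹.
95.55·exp(−k·t) = 22 → t = ln(95.55/22)/k = 109100 s = 30.30 h.

30.3 h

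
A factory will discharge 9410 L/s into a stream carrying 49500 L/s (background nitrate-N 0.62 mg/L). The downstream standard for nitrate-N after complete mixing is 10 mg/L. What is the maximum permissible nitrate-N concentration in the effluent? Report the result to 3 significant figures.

At the limit, (Qr·Cr + Qe·Cₑ)/(Qr + Qe) = 10:
Cₑ = (58910·10 − 49500·0.6200) / 9410 = 59.34 mg/L.

59.3 mg/L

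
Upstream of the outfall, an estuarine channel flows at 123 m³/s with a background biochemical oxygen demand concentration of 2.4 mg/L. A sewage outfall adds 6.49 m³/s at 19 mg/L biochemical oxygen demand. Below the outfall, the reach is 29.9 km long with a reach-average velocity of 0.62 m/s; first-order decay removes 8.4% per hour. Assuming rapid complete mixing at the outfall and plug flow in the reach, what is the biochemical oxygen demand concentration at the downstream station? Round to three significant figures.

Conservation of mass: C = (123.0·2.400 + 6.490·19.00) / 129.5 = 418.5/129.5 = 3.232 mg/L.
Travel time t = 29.9·1000 / 0.62 = 48230 s = 13.40 h.
8.4%/h lost → k = −ln(1 − 0.084) = 0.08774 h⁻¹.
First-order decay: C = 3.232·exp(−k·t) = 3.232·0.3087 = 0.9977 mg/L.

0.998 mg/L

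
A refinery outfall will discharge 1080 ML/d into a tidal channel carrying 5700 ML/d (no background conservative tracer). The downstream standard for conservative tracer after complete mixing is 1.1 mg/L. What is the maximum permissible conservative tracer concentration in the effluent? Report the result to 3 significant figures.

6.91 mg/L

At the limit, (Qr·Cr + Qe·Cₑ)/(Qr + Qe) = 1.1:
Cₑ = (6780·1.1 − 5700·0) / 1080 = 6.906 mg/L.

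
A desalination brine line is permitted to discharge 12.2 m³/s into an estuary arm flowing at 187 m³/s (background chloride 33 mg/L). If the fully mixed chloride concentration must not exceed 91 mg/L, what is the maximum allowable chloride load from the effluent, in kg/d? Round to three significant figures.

Mass balance at the limit: 187.0·33.00 + 12.20·Cₑ = 199.2·91 → Cₑ = 980.0 mg/L.
Load = 12.20 m³/s × 980.0 g/m³ × 86 400 s/d = 1033000 kg/d.

1030000 kg/d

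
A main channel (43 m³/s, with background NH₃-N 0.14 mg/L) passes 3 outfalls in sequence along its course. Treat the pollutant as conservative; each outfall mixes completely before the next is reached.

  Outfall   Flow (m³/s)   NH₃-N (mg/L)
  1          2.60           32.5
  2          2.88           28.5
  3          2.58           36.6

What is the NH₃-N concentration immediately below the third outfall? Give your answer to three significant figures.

5.23 mg/L

Outfall 1: combined Q = 45.60 m³/s; C = (43.00·0.1400 + 2.600·32.50)/45.60 = 1.985 mg/L.
Outfall 2: combined Q = 48.48 m³/s; C = (45.60·1.985 + 2.880·28.50)/48.48 = 3.560 mg/L.
Outfall 3: combined Q = 51.06 m³/s; C = (48.48·3.560 + 2.580·36.60)/51.06 = 5.230 mg/L.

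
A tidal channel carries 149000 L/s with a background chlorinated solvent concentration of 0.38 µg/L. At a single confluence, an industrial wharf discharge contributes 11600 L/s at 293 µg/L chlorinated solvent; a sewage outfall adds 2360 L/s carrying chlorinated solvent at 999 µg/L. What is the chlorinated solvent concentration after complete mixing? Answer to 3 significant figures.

After mixing, C = (149000·0.3800 + 11600·293.0 + 2360·999.0) / 163000 = 5813000/163000 = 35.67 µg/L.

35.7 µg/L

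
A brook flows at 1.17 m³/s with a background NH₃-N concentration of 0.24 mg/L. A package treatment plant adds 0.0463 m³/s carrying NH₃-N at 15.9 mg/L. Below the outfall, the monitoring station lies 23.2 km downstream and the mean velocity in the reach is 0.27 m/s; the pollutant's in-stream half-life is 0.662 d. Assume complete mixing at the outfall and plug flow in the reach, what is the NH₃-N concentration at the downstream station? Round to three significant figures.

Mixed concentration C = ΣQC/ΣQ = (1.170·0.2400 + 0.04630·15.90) / 1.216 = 1.017/1.216 = 0.8361 mg/L.
Travel time t = 23.2·1000 / 0.27 = 85930 s = 23.87 h.
Half-life 0.662 d → k = ln 2 / 0.662 = 1.047 d⁻¹.
Decay over the reach: 0.8361·exp(−kt) = 0.8361·0.3530 = 0.2951 mg/L.

0.295 mg/L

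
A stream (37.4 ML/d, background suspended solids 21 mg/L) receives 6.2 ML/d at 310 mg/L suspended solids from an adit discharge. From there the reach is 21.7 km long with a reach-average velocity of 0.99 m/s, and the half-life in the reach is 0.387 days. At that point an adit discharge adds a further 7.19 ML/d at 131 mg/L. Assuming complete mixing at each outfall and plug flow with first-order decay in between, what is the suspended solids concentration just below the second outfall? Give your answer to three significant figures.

52.4 mg/L

Mixed concentration C = ΣQC/ΣQ = (37.40·21.00 + 6.200·310.0) / 43.60 = 2707/43.60 = 62.10 mg/L; combined flow 43.60 ML/d.
Travel time t = 21.7·1000 / 0.99 = 21920 s = 6.089 h.
Half-life 0.387 d → k = ln 2 / 0.387 = 1.791 d⁻¹.
After decay, C = 62.10 × e^(−kt) = 62.10 × 0.6348 = 39.42 mg/L.
At the second outfall, C = (43.60·39.42 + 7.190·131.0) / (43.60 + 7.190) = 52.39 mg/L.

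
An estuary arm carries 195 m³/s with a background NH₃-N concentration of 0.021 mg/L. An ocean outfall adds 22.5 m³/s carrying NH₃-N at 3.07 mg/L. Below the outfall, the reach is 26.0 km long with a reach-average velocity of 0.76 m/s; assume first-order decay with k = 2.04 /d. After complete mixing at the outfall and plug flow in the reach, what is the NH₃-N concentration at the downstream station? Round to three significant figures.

Conservation of mass: C = (195.0·0.02100 + 22.50·3.070) / 217.5 = 73.17/217.5 = 0.3364 mg/L.
Travel time t = 26.0·1000 / 0.76 = 34210 s = 9.503 h.
Applying C = C₀e^(−kt): 0.3364 × 0.4459 = 0.1500 mg/L.

0.150 mg/L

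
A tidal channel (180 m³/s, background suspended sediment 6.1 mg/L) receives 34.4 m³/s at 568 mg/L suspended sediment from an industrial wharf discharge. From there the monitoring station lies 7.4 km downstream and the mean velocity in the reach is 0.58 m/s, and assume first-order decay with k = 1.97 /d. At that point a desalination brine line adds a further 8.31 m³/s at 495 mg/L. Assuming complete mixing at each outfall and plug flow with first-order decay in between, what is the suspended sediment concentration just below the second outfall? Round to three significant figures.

87.7 mg/L

Mixed concentration C = ΣQC/ΣQ = (180.0·6.100 + 34.40·568.0) / 214.4 = 20640/214.4 = 96.26 mg/L; combined flow 214.4 m³/s.
Travel time t = 7.4·1000 / 0.58 = 12760 s = 3.544 h.
After decay, C = 96.26 × e^(−kt) = 96.26 × 0.7476 = 71.96 mg/L.
At the second outfall, C = (214.4·71.96 + 8.310·495.0) / (214.4 + 8.310) = 87.74 mg/L.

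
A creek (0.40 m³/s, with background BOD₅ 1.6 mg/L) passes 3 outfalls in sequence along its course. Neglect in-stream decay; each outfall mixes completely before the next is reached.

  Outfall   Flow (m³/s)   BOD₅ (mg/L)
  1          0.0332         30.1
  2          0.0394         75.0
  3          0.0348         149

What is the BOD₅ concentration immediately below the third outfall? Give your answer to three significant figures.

19.3 mg/L

Below outfall 1: Q → 0.4332 m³/s, C = (0.4000·1.600 + 0.03320·30.10)/0.4332 = 3.784 mg/L.
Below outfall 2: Q → 0.4726 m³/s, C = (0.4332·3.784 + 0.03940·75.00)/0.4726 = 9.721 mg/L.
Below outfall 3: Q → 0.5074 m³/s, C = (0.4726·9.721 + 0.03480·149.0)/0.5074 = 19.27 mg/L.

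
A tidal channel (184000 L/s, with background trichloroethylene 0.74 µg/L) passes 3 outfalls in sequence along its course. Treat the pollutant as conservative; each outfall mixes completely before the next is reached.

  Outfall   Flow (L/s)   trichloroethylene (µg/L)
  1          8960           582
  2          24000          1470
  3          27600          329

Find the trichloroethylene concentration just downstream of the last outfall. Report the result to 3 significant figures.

Outfall 1: combined Q = 193000 L/s; C = (184000·0.7400 + 8960·582.0)/193000 = 27.73 µg/L.
Outfall 2: combined Q = 217000 L/s; C = (193000·27.73 + 24000·1470)/217000 = 187.3 µg/L.
Outfall 3: combined Q = 244600 L/s; C = (217000·187.3 + 27600·329.0)/244600 = 203.3 µg/L.

203 µg/L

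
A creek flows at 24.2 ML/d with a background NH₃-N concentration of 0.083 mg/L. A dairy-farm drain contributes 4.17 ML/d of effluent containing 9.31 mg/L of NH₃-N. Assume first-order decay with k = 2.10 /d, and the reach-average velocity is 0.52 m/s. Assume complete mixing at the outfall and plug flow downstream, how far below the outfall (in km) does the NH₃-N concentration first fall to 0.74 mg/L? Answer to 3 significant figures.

After mixing, C = (24.20·0.08300 + 4.170·9.310) / 28.37 = 40.83/28.37 = 1.439 mg/L.
Set 1.439·exp(−k·t) = 0.74 → t = ln(1.439/0.74)/k = 27370 s = 7.603 h.
Distance = v·t = 0.52·27370 = 14230 m = 14.23 km.

14.2 km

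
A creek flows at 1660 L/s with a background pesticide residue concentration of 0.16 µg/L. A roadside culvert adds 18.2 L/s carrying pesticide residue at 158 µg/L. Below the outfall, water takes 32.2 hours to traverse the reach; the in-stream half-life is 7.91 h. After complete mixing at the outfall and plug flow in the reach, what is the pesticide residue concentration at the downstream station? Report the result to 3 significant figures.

Mixed concentration C = ΣQC/ΣQ = (1660·0.1600 + 18.20·158.0) / 1678 = 3141/1678 = 1.872 µg/L.
Half-life 7.91 h → k = ln 2 / 7.91 = 0.08763 h⁻¹ = 2.103 d⁻¹.
Decay over the reach: 1.872·exp(−kt) = 1.872·0.05951 = 0.1114 µg/L.

0.111 µg/L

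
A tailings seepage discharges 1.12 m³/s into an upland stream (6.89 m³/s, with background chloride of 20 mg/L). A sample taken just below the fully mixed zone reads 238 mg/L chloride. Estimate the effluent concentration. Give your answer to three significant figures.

1580 mg/L

Mass balance: 6.890·20.00 + 1.120·Cₑ = 8.010·238.0
→ Cₑ = (8.010·238.0 − 6.890·20.00) / 1.120 = 1579 mg/L.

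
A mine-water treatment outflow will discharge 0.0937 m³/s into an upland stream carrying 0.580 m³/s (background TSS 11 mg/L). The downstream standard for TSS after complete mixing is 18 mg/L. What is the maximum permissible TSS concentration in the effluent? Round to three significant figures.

61.3 mg/L

At the limit, (Qr·Cr + Qe·Cₑ)/(Qr + Qe) = 18:
Cₑ = (0.6737·18 − 0.5800·11.00) / 0.09370 = 61.33 mg/L.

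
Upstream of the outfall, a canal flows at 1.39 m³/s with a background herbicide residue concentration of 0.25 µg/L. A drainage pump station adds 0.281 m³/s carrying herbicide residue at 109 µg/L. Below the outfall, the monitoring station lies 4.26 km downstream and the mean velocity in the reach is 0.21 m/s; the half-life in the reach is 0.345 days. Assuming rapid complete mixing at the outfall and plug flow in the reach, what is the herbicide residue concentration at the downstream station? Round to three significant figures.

11.6 µg/L

Mass balance: C = (1.390·0.2500 + 0.2810·109.0) / 1.671 = 30.98/1.671 = 18.54 µg/L.
Travel time t = 4.26·1000 / 0.21 = 20290 s = 5.635 h.
Half-life 0.345 d → k = ln 2 / 0.345 = 2.009 d⁻¹.
Applying C = C₀e^(−kt): 18.54 × 0.6239 = 11.57 µg/L.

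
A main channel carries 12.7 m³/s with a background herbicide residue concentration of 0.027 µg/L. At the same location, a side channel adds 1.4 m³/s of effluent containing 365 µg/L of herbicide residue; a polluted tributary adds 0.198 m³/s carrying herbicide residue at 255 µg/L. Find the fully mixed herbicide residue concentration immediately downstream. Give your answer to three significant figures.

39.3 µg/L

Mixed concentration C = ΣQC/ΣQ = (12.70·0.02700 + 1.400·365.0 + 0.1980·255.0) / 14.30 = 561.8/14.30 = 39.29 µg/L.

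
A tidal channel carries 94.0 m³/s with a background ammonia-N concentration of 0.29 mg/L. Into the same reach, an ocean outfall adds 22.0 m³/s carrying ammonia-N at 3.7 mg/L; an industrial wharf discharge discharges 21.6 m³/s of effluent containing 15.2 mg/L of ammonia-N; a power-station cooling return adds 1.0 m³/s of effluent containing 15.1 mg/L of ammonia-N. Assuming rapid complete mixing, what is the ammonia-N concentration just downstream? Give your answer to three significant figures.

Flow-weighted average: C = (94.00·0.2900 + 22.00·3.700 + 21.60·15.20 + 1.000·15.10) / 138.6 = 452.1/138.6 = 3.262 mg/L.

3.26 mg/L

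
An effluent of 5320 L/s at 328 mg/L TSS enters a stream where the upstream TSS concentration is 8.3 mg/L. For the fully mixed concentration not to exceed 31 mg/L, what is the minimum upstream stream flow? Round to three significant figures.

Set C_mix = 31: (Q·8.300 + 5320·328.0) / (Q + 5320) = 31
→ Q = 5320·(328.0 − 31)/(31 − 8.300) = 69610 L/s.

69600 L/s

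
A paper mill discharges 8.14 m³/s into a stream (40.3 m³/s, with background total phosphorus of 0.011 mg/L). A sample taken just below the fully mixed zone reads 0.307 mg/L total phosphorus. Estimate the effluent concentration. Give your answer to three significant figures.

Mass balance: 40.30·0.01100 + 8.140·Cₑ = 48.44·0.3070
→ Cₑ = (48.44·0.3070 − 40.30·0.01100) / 8.140 = 1.772 mg/L.

1.77 mg/L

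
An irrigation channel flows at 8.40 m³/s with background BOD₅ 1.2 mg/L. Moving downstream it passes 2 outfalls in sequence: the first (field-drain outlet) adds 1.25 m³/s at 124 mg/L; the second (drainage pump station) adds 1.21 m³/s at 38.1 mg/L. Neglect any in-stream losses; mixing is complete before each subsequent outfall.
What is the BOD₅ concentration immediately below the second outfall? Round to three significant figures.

19.4 mg/L

Outfall 1: combined Q = 9.650 m³/s; C = (8.400·1.200 + 1.250·124.0)/9.650 = 17.11 mg/L.
Outfall 2: combined Q = 10.86 m³/s; C = (9.650·17.11 + 1.210·38.10)/10.86 = 19.45 mg/L.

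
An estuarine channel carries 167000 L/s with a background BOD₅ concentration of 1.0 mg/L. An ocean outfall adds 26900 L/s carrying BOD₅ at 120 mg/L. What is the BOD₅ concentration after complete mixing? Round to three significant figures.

Conservation of mass: C = (167000·1.000 + 26900·120.0) / 193900 = 3395000/193900 = 17.51 mg/L.

17.5 mg/L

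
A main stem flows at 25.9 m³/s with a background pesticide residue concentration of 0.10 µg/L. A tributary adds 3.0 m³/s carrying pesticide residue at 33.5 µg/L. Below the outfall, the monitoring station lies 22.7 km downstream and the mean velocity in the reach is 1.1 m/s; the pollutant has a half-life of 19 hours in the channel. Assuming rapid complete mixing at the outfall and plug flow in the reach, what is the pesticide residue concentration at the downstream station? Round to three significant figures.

2.89 µg/L

After mixing, C = (25.90·0.1000 + 3.000·33.50) / 28.90 = 103.1/28.90 = 3.567 µg/L.
Travel time t = 22.7·1000 / 1.1 = 20640 s = 5.732 h.
Half-life 19 h → k = ln 2 / 19 = 0.03648 h⁻¹ = 0.8756 d⁻¹.
After decay, C = 3.567 × e^(−kt) = 3.567 × 0.8113 = 2.894 µg/L.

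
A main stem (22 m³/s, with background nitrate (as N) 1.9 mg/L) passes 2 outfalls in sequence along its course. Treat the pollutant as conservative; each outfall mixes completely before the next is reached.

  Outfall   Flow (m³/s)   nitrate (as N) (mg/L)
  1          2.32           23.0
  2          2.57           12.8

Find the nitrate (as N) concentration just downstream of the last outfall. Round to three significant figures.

Below outfall 1: Q → 24.32 m³/s, C = (22.00·1.900 + 2.320·23.00)/24.32 = 3.913 mg/L.
Below outfall 2: Q → 26.89 m³/s, C = (24.32·3.913 + 2.570·12.80)/26.89 = 4.762 mg/L.

4.76 mg/L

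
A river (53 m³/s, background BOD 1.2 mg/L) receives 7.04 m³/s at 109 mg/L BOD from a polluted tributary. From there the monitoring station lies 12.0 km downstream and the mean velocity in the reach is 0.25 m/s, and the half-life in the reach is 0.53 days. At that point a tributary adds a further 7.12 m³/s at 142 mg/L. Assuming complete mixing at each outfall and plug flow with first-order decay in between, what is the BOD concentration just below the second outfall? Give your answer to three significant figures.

After mixing, C = (53.00·1.200 + 7.040·109.0) / 60.04 = 831.0/60.04 = 13.84 mg/L; combined flow 60.04 m³/s.
Travel time t = 12.0·1000 / 0.25 = 48000 s = 13.33 h.
Half-life 0.53 d → k = ln 2 / 0.53 = 1.308 d⁻¹.
First-order decay: C = 13.84·exp(−k·t) = 13.84·0.4836 = 6.693 mg/L.
Second outfall: C = (60.04·6.693 + 7.120·142.0)/67.16 = 21.04 mg/L.

21.0 mg/L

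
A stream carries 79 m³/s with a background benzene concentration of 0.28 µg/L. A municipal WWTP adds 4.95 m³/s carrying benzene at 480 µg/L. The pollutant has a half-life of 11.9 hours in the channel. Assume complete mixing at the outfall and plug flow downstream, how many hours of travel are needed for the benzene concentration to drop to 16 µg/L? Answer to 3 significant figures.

Mixed concentration C = ΣQC/ΣQ = (79.00·0.2800 + 4.950·480.0) / 83.95 = 2398/83.95 = 28.57 µg/L.
Half-life 11.9 h → k = ln 2 / 11.9 = 0.05825 h⁻¹ = 1.398 d⁻¹.
28.57·exp(−k·t) = 16 → t = ln(28.57/16)/k = 35820 s = 9.951 h.

9.95 h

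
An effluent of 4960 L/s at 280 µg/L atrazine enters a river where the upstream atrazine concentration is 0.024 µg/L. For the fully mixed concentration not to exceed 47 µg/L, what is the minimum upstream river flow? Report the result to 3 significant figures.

Set C_mix = 47: (Q·0.02400 + 4960·280.0) / (Q + 4960) = 47
→ Q = 4960·(280.0 − 47)/(47 − 0.02400) = 24600 L/s.

24600 L/s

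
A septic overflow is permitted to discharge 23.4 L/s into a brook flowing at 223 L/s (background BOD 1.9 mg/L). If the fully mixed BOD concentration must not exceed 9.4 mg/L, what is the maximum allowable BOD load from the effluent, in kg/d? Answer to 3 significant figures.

164 kg/d

Mass balance at the limit: 223.0·1.900 + 23.40·Cₑ = 246.4·9.4 → Cₑ = 80.87 mg/L.
23.40 L/s = 0.02340 m³/s. Load = 0.02340 m³/s × 80.87 g/m³ × 86 400 s/d = 163.5 kg/d.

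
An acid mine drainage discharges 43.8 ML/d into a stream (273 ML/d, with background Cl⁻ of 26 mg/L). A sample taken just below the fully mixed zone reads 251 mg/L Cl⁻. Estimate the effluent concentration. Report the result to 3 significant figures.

1650 mg/L

Mass balance: 273.0·26.00 + 43.80·Cₑ = 316.8·251.0
→ Cₑ = (316.8·251.0 − 273.0·26.00) / 43.80 = 1653 mg/L.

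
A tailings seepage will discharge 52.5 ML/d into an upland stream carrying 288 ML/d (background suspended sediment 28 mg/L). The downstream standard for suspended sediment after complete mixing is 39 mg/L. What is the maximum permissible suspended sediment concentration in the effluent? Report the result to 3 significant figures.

99.3 mg/L

At the limit, (Qr·Cr + Qe·Cₑ)/(Qr + Qe) = 39:
Cₑ = (340.5·39 − 288.0·28.00) / 52.50 = 99.34 mg/L.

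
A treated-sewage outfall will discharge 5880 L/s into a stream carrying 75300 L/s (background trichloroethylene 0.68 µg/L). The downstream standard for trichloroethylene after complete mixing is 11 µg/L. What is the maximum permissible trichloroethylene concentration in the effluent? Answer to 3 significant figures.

143 µg/L

At the limit, (Qr·Cr + Qe·Cₑ)/(Qr + Qe) = 11:
Cₑ = (81180·11 − 75300·0.6800) / 5880 = 143.2 µg/L.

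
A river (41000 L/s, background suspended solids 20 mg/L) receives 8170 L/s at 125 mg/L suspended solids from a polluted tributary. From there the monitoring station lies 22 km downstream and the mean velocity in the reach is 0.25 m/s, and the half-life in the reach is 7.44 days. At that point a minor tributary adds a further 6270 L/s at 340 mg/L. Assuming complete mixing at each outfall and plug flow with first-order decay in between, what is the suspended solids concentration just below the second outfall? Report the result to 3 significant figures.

After mixing, C = (41000·20.00 + 8170·125.0) / 49170 = 1841000/49170 = 37.45 mg/L; combined flow 49170 L/s.
Travel time t = 22·1000 / 0.25 = 88000 s = 24.44 h.
Half-life 7.44 d → k = ln 2 / 7.44 = 0.09316 d⁻¹.
First-order decay: C = 37.45·exp(−k·t) = 37.45·0.9095 = 34.06 mg/L.
Second outfall: C = (49170·34.06 + 6270·340.0)/55440 = 68.66 mg/L.

68.7 mg/L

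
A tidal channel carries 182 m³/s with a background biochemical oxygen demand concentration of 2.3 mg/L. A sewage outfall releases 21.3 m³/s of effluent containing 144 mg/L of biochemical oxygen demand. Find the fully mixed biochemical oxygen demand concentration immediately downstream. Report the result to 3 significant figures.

After mixing, C = (182.0·2.300 + 21.30·144.0) / 203.3 = 3486/203.3 = 17.15 mg/L.

17.1 mg/L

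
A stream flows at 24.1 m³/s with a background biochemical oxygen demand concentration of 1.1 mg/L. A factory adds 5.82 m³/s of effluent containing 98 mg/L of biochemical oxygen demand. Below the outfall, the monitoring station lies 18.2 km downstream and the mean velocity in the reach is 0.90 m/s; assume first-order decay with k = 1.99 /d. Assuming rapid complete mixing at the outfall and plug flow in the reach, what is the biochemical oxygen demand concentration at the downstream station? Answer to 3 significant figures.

12.5 mg/L

Mixed concentration C = ΣQC/ΣQ = (24.10·1.100 + 5.820·98.00) / 29.92 = 596.9/29.92 = 19.95 mg/L.
Travel time t = 18.2·1000 / 0.90 = 20220 s = 5.617 h.
After decay, C = 19.95 × e^(−kt) = 19.95 × 0.6277 = 12.52 mg/L.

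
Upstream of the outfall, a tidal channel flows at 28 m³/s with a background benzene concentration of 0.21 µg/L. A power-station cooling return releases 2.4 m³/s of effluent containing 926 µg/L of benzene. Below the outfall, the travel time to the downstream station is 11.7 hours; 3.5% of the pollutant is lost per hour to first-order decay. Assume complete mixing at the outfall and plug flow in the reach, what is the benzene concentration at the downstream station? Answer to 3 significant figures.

Mixed concentration C = ΣQC/ΣQ = (28.00·0.2100 + 2.400·926.0) / 30.40 = 2228/30.40 = 73.30 µg/L.
3.5%/h lost → k = −ln(1 − 0.035) = 0.03563 h⁻¹.
After decay, C = 73.30 × e^(−kt) = 73.30 × 0.6591 = 48.31 µg/L.

48.3 µg/L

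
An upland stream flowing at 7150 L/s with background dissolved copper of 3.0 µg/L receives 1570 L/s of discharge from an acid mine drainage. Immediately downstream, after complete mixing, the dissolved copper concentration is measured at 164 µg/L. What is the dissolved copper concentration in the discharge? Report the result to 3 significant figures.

897 µg/L

Mass balance: 7150·3.000 + 1570·Cₑ = 8720·164.0
→ Cₑ = (8720·164.0 − 7150·3.000) / 1570 = 897.2 µg/L.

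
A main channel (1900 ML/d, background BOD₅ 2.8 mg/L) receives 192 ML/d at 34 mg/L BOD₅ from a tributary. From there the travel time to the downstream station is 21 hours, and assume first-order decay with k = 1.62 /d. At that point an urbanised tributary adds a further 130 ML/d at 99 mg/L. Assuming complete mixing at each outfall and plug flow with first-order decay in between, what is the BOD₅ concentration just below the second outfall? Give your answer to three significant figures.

Flow-weighted average: C = (1900·2.800 + 192.0·34.00) / 2092 = 11850/2092 = 5.663 mg/L; combined flow 2092 ML/d.
First-order decay: C = 5.663·exp(−k·t) = 5.663·0.2423 = 1.372 mg/L.
Second outfall: C = (2092·1.372 + 130.0·99.00)/2222 = 7.084 mg/L.

7.08 mg/L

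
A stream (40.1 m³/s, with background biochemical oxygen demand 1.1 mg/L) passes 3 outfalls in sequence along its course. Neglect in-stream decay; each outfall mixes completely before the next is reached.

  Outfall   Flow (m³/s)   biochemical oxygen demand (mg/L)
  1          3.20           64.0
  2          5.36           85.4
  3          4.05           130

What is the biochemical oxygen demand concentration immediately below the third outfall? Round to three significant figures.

23.4 mg/L

Below outfall 1: Q → 43.30 m³/s, C = (40.10·1.100 + 3.200·64.00)/43.30 = 5.748 mg/L.
Below outfall 2: Q → 48.66 m³/s, C = (43.30·5.748 + 5.360·85.40)/48.66 = 14.52 mg/L.
Below outfall 3: Q → 52.71 m³/s, C = (48.66·14.52 + 4.050·130.0)/52.71 = 23.40 mg/L.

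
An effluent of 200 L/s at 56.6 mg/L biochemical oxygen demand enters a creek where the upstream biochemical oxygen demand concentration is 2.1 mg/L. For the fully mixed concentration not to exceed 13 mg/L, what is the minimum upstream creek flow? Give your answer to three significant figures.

800 L/s

Set C_mix = 13: (Q·2.100 + 200.0·56.60) / (Q + 200.0) = 13
→ Q = 200.0·(56.60 − 13)/(13 − 2.100) = 800.0 L/s.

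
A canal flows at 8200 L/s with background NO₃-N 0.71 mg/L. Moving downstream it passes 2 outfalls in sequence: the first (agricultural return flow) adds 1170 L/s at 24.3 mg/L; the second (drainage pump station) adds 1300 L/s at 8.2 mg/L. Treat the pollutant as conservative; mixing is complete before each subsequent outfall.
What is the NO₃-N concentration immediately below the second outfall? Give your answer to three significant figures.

After outfall 1: Q = 8200 + 1170 = 9370 L/s; C = (8200·0.7100 + 1170·24.30)/9370 = 3.656 mg/L.
After outfall 2: Q = 9370 + 1300 = 10670 L/s; C = (9370·3.656 + 1300·8.200)/10670 = 4.209 mg/L.

4.21 mg/L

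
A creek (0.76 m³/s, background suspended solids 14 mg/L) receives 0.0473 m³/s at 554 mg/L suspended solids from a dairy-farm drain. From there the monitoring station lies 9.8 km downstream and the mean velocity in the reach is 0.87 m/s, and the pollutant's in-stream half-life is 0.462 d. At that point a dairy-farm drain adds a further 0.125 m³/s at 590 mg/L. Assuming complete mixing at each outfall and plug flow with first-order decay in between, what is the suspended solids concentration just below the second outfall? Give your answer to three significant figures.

Conservation of mass: C = (0.7600·14.00 + 0.04730·554.0) / 0.8073 = 36.84/0.8073 = 45.64 mg/L; combined flow 0.8073 m³/s.
Travel time t = 9.8·1000 / 0.87 = 11260 s = 3.129 h.
Half-life 0.462 d → k = ln 2 / 0.462 = 1.500 d⁻¹.
First-order decay: C = 45.64·exp(−k·t) = 45.64·0.8223 = 37.53 mg/L.
Second outfall: C = (0.8073·37.53 + 0.1250·590.0)/0.9323 = 111.6 mg/L.

112 mg/L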